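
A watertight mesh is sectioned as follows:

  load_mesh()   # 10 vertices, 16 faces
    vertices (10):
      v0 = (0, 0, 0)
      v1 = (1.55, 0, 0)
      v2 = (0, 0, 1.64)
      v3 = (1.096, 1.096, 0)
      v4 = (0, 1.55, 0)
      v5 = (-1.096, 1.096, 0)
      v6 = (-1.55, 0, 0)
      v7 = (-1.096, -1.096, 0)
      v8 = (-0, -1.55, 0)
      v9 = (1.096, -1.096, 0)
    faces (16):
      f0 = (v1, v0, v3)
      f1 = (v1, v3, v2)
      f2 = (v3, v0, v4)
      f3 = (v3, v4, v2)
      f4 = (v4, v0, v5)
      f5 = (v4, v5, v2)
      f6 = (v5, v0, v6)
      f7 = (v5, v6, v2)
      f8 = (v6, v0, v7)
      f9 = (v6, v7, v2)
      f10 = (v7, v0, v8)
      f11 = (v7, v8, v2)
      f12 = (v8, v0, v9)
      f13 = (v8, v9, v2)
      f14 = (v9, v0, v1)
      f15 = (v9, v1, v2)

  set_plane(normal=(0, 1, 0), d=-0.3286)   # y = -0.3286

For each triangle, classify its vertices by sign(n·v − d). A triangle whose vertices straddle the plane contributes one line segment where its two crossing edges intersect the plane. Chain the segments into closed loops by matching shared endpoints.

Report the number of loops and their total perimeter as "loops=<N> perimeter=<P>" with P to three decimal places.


Straddling triangles (8 of 16):
  (v6,v0,v7) [++-] → (-0.3286, -0.3286, 0)–(-1.41388, -0.3286, 0)  len=1.0853
  (v6,v7,v2) [+-+] → (-1.41388, -0.3286, 0)–(-0.3286, -0.3286, 1.1483)  len=1.5800
  (v7,v0,v8) [-+-] → (-0.3286, -0.3286, 0)–(0, -0.3286, 0)  len=0.3286
  (v7,v8,v2) [--+] → (0, -0.3286, 1.29232)–(-0.3286, -0.3286, 1.1483)  len=0.3588
  (v8,v0,v9) [-+-] → (0, -0.3286, 0)–(0.3286, -0.3286, 0)  len=0.3286
  (v8,v9,v2) [--+] → (0.3286, -0.3286, 1.1483)–(0, -0.3286, 1.29232)  len=0.3588
  (v9,v0,v1) [-++] → (0.3286, -0.3286, 0)–(1.41388, -0.3286, 0)  len=1.0853
  (v9,v1,v2) [-++] → (1.41388, -0.3286, 0)–(0.3286, -0.3286, 1.1483)  len=1.5800

Chained into 1 loop(s):
  loop 1: 8 segments, perimeter = 6.7053
Total perimeter = 6.705

loops=1 perimeter=6.705


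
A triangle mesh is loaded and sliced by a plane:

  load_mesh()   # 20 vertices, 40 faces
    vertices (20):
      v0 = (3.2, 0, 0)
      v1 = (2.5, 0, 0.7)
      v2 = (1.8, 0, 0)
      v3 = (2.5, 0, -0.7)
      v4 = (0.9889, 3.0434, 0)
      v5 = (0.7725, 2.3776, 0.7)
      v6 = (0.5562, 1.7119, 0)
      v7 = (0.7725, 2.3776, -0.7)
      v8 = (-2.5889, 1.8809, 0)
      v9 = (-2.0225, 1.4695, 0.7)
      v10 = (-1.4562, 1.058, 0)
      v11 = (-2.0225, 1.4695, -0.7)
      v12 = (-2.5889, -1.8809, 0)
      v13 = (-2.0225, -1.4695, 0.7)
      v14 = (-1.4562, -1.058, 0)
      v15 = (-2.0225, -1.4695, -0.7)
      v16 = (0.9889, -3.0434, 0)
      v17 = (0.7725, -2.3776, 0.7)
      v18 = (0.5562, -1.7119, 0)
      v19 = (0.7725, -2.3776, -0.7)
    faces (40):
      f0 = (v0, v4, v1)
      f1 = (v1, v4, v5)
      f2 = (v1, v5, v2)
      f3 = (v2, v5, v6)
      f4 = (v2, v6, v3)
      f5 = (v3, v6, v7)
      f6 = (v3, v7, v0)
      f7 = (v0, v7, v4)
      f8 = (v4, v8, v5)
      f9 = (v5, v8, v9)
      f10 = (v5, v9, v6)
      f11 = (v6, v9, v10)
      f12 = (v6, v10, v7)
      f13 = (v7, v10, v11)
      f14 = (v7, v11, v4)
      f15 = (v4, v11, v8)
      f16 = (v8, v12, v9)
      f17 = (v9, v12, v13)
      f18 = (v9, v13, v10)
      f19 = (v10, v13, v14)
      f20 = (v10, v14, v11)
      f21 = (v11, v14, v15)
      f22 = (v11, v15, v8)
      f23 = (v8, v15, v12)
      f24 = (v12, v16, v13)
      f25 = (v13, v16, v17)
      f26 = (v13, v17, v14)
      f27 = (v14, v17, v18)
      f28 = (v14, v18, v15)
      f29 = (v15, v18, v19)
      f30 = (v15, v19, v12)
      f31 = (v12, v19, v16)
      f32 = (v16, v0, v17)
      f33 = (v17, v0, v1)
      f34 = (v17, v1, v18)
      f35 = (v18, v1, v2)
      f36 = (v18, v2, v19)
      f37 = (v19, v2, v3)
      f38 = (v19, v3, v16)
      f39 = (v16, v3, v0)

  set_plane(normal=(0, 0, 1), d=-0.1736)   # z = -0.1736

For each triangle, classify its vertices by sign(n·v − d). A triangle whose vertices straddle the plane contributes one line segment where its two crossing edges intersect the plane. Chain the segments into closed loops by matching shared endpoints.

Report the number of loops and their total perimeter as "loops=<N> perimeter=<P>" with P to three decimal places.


loops=2 perimeter=29.389

Straddling triangles (20 of 40):
  (v2,v6,v3) [++-] → (1.03826, 1.28735, -0.1736)–(1.9736, 0, -0.1736)  len=1.5913
  (v3,v6,v7) [-+-] → (1.03826, 1.28735, -0.1736)–(0.609842, 1.87699, -0.1736)  len=0.7289
  (v3,v7,v0) [--+] → (2.59798, 0.589645, -0.1736)–(3.0264, 0, -0.1736)  len=0.7289
  (v0,v7,v4) [+-+] → (2.59798, 0.589645, -0.1736)–(0.935233, 2.87828, -0.1736)  len=2.8289
  (v6,v10,v7) [++-] → (-0.903482, 1.38526, -0.1736)–(0.609842, 1.87699, -0.1736)  len=1.5912
  (v7,v10,v11) [-+-] → (-0.903482, 1.38526, -0.1736)–(-1.59664, 1.16005, -0.1736)  len=0.7288
  (v7,v11,v4) [--+] → (0.242073, 2.65307, -0.1736)–(0.935233, 2.87828, -0.1736)  len=0.7288
  (v4,v11,v8) [+-+] → (0.242073, 2.65307, -0.1736)–(-2.44843, 1.77887, -0.1736)  len=2.8290
  (v10,v14,v11) [++-] → (-1.59664, -0.43118, -0.1736)–(-1.59664, 1.16005, -0.1736)  len=1.5912
  (v11,v14,v15) [-+-] → (-1.59664, -0.43118, -0.1736)–(-1.59664, -1.16005, -0.1736)  len=0.7289
  (v11,v15,v8) [--+] → (-2.44843, 1.05, -0.1736)–(-2.44843, 1.77887, -0.1736)  len=0.7289
  (v8,v15,v12) [+-+] → (-2.44843, 1.05, -0.1736)–(-2.44843, -1.77887, -0.1736)  len=2.8289
  (v14,v18,v15) [++-] → (-0.0833176, -1.65178, -0.1736)–(-1.59664, -1.16005, -0.1736)  len=1.5912
  (v15,v18,v19) [-+-] → (-0.0833176, -1.65178, -0.1736)–(0.609842, -1.87699, -0.1736)  len=0.7288
  (v15,v19,v12) [--+] → (-1.75527, -2.00408, -0.1736)–(-2.44843, -1.77887, -0.1736)  len=0.7288
  (v12,v19,v16) [+-+] → (-1.75527, -2.00408, -0.1736)–(0.935233, -2.87828, -0.1736)  len=2.8290
  (v18,v2,v19) [++-] → (1.54518, -0.589645, -0.1736)–(0.609842, -1.87699, -0.1736)  len=1.5913
  (v19,v2,v3) [-+-] → (1.54518, -0.589645, -0.1736)–(1.9736, 0, -0.1736)  len=0.7289
  (v19,v3,v16) [--+] → (1.36365, -2.28864, -0.1736)–(0.935233, -2.87828, -0.1736)  len=0.7289
  (v16,v3,v0) [+-+] → (1.36365, -2.28864, -0.1736)–(3.0264, 0, -0.1736)  len=2.8289

Chained into 2 loop(s):
  loop 1: 10 segments, perimeter = 11.6004
  loop 2: 10 segments, perimeter = 17.7888
Total perimeter = 29.389


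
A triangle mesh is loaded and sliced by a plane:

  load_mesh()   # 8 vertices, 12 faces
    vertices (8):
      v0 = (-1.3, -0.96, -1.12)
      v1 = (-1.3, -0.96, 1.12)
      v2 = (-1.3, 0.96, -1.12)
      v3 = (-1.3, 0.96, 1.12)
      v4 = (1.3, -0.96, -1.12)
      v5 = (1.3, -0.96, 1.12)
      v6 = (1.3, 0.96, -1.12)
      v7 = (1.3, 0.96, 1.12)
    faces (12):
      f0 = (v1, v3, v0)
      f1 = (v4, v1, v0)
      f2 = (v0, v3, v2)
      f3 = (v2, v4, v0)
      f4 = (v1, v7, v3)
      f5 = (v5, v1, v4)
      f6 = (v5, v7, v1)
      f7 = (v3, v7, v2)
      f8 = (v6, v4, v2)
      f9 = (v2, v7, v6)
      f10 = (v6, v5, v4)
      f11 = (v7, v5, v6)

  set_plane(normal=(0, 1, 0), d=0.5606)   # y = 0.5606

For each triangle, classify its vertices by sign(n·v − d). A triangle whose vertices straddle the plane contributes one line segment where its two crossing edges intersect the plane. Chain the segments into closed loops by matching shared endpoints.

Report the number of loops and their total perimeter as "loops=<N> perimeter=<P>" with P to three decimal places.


Straddling triangles (8 of 12):
  (v1,v3,v0) [-+-] → (-1.3, 0.5606, 1.12)–(-1.3, 0.5606, 0.654033)  len=0.4660
  (v0,v3,v2) [-++] → (-1.3, 0.5606, 0.654033)–(-1.3, 0.5606, -1.12)  len=1.7740
  (v2,v4,v0) [+--] → (-0.759146, 0.5606, -1.12)–(-1.3, 0.5606, -1.12)  len=0.5409
  (v1,v7,v3) [-++] → (0.759146, 0.5606, 1.12)–(-1.3, 0.5606, 1.12)  len=2.0591
  (v5,v7,v1) [-+-] → (1.3, 0.5606, 1.12)–(0.759146, 0.5606, 1.12)  len=0.5409
  (v6,v4,v2) [+-+] → (1.3, 0.5606, -1.12)–(-0.759146, 0.5606, -1.12)  len=2.0591
  (v6,v5,v4) [+--] → (1.3, 0.5606, -0.654033)–(1.3, 0.5606, -1.12)  len=0.4660
  (v7,v5,v6) [+-+] → (1.3, 0.5606, 1.12)–(1.3, 0.5606, -0.654033)  len=1.7740

Chained into 1 loop(s):
  loop 1: 8 segments, perimeter = 9.6800
Total perimeter = 9.680

loops=1 perimeter=9.680


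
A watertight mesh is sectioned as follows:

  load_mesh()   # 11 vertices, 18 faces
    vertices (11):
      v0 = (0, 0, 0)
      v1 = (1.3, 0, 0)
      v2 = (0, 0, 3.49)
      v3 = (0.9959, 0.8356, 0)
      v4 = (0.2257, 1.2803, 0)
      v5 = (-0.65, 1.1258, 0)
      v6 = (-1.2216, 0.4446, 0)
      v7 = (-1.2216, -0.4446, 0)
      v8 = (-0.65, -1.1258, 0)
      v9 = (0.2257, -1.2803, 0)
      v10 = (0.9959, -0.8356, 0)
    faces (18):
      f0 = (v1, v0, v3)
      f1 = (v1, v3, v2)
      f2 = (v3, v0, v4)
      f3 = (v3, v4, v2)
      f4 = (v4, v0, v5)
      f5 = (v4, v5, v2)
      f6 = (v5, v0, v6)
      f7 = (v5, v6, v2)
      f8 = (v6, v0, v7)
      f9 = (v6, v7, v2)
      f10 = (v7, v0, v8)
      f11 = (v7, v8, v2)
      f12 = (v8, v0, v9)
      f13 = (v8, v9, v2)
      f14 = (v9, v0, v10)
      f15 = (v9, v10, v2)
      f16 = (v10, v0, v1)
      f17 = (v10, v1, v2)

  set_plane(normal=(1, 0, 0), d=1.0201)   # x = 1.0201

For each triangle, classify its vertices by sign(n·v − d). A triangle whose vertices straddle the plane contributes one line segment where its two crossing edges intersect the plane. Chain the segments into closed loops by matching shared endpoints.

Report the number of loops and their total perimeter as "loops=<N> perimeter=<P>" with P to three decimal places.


loops=1 perimeter=3.689

Straddling triangles (4 of 18):
  (v1,v0,v3) [+--] → (1.0201, 0, 0)–(1.0201, 0.769104, 0)  len=0.7691
  (v1,v3,v2) [+--] → (1.0201, 0.769104, 0)–(1.0201, 0, 0.751424)  len=1.0752
  (v10,v0,v1) [--+] → (1.0201, 0, 0)–(1.0201, -0.769104, 0)  len=0.7691
  (v10,v1,v2) [-+-] → (1.0201, -0.769104, 0)–(1.0201, 0, 0.751424)  len=1.0752

Chained into 1 loop(s):
  loop 1: 4 segments, perimeter = 3.6887
Total perimeter = 3.689


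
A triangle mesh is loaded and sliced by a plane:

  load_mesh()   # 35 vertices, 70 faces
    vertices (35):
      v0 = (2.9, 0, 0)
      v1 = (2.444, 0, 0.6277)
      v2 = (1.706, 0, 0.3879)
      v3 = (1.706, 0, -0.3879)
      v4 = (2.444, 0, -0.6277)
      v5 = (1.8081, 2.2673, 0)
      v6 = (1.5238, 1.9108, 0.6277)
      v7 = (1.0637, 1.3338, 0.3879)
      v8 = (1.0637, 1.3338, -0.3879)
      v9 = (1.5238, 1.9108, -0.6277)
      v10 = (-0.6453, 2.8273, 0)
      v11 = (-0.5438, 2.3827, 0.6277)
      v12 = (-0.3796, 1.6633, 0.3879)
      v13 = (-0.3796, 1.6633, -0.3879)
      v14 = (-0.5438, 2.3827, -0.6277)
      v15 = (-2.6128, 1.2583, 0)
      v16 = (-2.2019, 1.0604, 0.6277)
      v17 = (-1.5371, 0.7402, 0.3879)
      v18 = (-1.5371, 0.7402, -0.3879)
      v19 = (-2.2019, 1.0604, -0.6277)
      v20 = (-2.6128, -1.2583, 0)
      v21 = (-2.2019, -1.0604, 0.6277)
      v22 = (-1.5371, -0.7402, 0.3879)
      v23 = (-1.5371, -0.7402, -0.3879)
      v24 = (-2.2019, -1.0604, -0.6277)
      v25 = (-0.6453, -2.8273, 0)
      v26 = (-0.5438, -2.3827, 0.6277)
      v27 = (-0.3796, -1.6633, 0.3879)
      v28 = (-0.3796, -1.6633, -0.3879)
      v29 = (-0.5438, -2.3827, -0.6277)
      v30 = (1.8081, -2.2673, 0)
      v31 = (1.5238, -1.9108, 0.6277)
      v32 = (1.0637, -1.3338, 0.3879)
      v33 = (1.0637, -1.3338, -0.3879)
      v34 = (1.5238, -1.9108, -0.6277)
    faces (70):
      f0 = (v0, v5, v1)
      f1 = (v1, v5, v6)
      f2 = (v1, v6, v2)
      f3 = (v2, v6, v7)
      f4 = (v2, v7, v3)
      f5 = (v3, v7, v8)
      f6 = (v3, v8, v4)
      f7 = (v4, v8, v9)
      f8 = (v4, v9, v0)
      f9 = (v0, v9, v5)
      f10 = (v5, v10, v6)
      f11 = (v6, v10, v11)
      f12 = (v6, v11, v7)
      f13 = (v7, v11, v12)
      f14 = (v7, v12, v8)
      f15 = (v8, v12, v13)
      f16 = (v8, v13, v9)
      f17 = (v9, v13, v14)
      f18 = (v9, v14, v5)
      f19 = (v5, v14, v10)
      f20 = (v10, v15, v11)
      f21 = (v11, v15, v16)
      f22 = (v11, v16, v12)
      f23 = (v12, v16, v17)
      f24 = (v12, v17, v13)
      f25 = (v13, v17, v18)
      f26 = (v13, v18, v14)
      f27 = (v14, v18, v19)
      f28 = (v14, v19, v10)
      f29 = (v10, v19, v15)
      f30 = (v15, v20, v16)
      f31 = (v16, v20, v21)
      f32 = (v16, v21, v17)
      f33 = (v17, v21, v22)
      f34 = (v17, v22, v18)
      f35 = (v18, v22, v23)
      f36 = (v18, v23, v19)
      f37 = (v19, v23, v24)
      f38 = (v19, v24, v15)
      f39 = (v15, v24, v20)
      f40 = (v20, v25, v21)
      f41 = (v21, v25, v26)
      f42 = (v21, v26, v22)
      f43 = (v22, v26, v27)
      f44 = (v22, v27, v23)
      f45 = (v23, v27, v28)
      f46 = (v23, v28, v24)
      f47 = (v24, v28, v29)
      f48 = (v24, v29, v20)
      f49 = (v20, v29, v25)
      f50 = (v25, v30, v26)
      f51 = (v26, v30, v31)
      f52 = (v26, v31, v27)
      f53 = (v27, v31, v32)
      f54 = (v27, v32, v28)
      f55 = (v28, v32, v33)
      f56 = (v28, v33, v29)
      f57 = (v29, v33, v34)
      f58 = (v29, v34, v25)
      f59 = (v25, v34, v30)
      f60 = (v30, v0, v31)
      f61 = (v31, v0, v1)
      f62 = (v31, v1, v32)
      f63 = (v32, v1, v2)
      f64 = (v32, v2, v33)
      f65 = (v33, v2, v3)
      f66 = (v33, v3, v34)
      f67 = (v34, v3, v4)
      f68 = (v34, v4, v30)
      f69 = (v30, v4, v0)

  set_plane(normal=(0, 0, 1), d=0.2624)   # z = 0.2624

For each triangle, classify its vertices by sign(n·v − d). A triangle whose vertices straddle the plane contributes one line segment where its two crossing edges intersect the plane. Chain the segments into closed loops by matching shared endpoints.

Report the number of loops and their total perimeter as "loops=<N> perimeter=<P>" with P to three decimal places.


Straddling triangles (28 of 70):
  (v0,v5,v1) [--+] → (2.07393, 1.31949, 0.2624)–(2.70938, 0, 0.2624)  len=1.4645
  (v1,v5,v6) [+-+] → (2.07393, 1.31949, 0.2624)–(1.68925, 2.11827, 0.2624)  len=0.8866
  (v2,v7,v3) [++-] → (1.1676, 1.11803, 0.2624)–(1.706, 0, 0.2624)  len=1.2409
  (v3,v7,v8) [-+-] → (1.1676, 1.11803, 0.2624)–(1.0637, 1.3338, 0.2624)  len=0.2395
  (v5,v10,v6) [--+] → (0.261458, 2.44417, 0.2624)–(1.68925, 2.11827, 0.2624)  len=1.4645
  (v6,v10,v11) [+-+] → (0.261458, 2.44417, 0.2624)–(-0.60287, 2.64144, 0.2624)  len=0.8866
  (v7,v12,v8) [++-] → (-0.14612, 1.61, 0.2624)–(1.0637, 1.3338, 0.2624)  len=1.2409
  (v8,v12,v13) [-+-] → (-0.14612, 1.61, 0.2624)–(-0.3796, 1.6633, 0.2624)  len=0.2395
  (v10,v15,v11) [--+] → (-1.74789, 1.72834, 0.2624)–(-0.60287, 2.64144, 0.2624)  len=1.4645
  (v11,v15,v16) [+-+] → (-1.74789, 1.72834, 0.2624)–(-2.44103, 1.17557, 0.2624)  len=0.8866
  (v12,v17,v13) [++-] → (-1.34985, 0.889528, 0.2624)–(-0.3796, 1.6633, 0.2624)  len=1.2410
  (v13,v17,v18) [-+-] → (-1.34985, 0.889528, 0.2624)–(-1.5371, 0.7402, 0.2624)  len=0.2395
  (v15,v20,v16) [--+] → (-2.44103, -0.289004, 0.2624)–(-2.44103, 1.17557, 0.2624)  len=1.4646
  (v16,v20,v21) [+-+] → (-2.44103, -0.289004, 0.2624)–(-2.44103, -1.17557, 0.2624)  len=0.8866
  (v17,v22,v18) [++-] → (-1.5371, -0.500718, 0.2624)–(-1.5371, 0.7402, 0.2624)  len=1.2409
  (v18,v22,v23) [-+-] → (-1.5371, -0.500718, 0.2624)–(-1.5371, -0.7402, 0.2624)  len=0.2395
  (v20,v25,v21) [--+] → (-1.29601, -2.08868, 0.2624)–(-2.44103, -1.17557, 0.2624)  len=1.4645
  (v21,v25,v26) [+-+] → (-1.29601, -2.08868, 0.2624)–(-0.60287, -2.64144, 0.2624)  len=0.8866
  (v22,v27,v23) [++-] → (-0.566847, -1.51397, 0.2624)–(-1.5371, -0.7402, 0.2624)  len=1.2410
  (v23,v27,v28) [-+-] → (-0.566847, -1.51397, 0.2624)–(-0.3796, -1.6633, 0.2624)  len=0.2395
  (v25,v30,v26) [--+] → (0.824926, -2.31554, 0.2624)–(-0.60287, -2.64144, 0.2624)  len=1.4645
  (v26,v30,v31) [+-+] → (0.824926, -2.31554, 0.2624)–(1.68925, -2.11827, 0.2624)  len=0.8866
  (v27,v32,v28) [++-] → (0.83022, -1.3871, 0.2624)–(-0.3796, -1.6633, 0.2624)  len=1.2409
  (v28,v32,v33) [-+-] → (0.83022, -1.3871, 0.2624)–(1.0637, -1.3338, 0.2624)  len=0.2395
  (v30,v0,v31) [--+] → (2.3247, -0.79878, 0.2624)–(1.68925, -2.11827, 0.2624)  len=1.4645
  (v31,v0,v1) [+-+] → (2.3247, -0.79878, 0.2624)–(2.70938, 0, 0.2624)  len=0.8866
  (v32,v2,v33) [++-] → (1.6021, -0.215767, 0.2624)–(1.0637, -1.3338, 0.2624)  len=1.2409
  (v33,v2,v3) [-+-] → (1.6021, -0.215767, 0.2624)–(1.706, 0, 0.2624)  len=0.2395

Chained into 2 loop(s):
  loop 1: 14 segments, perimeter = 16.4577
  loop 2: 14 segments, perimeter = 10.3631
Total perimeter = 26.821

loops=2 perimeter=26.821


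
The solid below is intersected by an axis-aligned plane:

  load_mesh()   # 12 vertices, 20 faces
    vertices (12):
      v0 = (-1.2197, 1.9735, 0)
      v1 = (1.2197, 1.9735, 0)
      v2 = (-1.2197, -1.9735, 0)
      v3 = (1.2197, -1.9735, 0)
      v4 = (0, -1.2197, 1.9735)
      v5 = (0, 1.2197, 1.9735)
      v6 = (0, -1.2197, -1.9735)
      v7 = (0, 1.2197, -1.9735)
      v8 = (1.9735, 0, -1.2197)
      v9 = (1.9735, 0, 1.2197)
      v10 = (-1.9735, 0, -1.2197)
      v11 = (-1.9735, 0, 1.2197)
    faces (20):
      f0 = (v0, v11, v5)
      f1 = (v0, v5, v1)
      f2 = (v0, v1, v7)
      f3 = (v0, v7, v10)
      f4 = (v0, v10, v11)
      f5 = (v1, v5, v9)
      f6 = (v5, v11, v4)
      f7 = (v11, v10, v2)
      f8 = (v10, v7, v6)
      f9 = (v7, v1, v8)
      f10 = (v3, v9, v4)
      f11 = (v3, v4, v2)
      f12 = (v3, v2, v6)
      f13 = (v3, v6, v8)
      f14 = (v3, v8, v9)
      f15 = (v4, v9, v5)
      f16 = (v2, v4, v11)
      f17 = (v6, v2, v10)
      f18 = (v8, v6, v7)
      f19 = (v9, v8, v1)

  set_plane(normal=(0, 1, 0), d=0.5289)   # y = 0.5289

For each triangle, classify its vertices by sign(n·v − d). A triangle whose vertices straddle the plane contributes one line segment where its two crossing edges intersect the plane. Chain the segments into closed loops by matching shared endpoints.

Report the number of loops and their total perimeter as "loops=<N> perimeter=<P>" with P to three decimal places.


Straddling triangles (10 of 20):
  (v0,v11,v5) [+-+] → (-1.77148, 0.5289, 0.892819)–(-1.11773, 0.5289, 1.54657)  len=0.9245
  (v0,v7,v10) [++-] → (-1.11773, 0.5289, -1.54657)–(-1.77148, 0.5289, -0.892819)  len=0.9245
  (v0,v10,v11) [+--] → (-1.77148, 0.5289, -0.892819)–(-1.77148, 0.5289, 0.892819)  len=1.7856
  (v1,v5,v9) [++-] → (1.11773, 0.5289, 1.54657)–(1.77148, 0.5289, 0.892819)  len=0.9245
  (v5,v11,v4) [+--] → (-1.11773, 0.5289, 1.54657)–(0, 0.5289, 1.9735)  len=1.1965
  (v10,v7,v6) [-+-] → (-1.11773, 0.5289, -1.54657)–(0, 0.5289, -1.9735)  len=1.1965
  (v7,v1,v8) [++-] → (1.77148, 0.5289, -0.892819)–(1.11773, 0.5289, -1.54657)  len=0.9245
  (v4,v9,v5) [--+] → (1.11773, 0.5289, 1.54657)–(0, 0.5289, 1.9735)  len=1.1965
  (v8,v6,v7) [--+] → (0, 0.5289, -1.9735)–(1.11773, 0.5289, -1.54657)  len=1.1965
  (v9,v8,v1) [--+] → (1.77148, 0.5289, -0.892819)–(1.77148, 0.5289, 0.892819)  len=1.7856

Chained into 1 loop(s):
  loop 1: 10 segments, perimeter = 12.0554
Total perimeter = 12.055

loops=1 perimeter=12.055


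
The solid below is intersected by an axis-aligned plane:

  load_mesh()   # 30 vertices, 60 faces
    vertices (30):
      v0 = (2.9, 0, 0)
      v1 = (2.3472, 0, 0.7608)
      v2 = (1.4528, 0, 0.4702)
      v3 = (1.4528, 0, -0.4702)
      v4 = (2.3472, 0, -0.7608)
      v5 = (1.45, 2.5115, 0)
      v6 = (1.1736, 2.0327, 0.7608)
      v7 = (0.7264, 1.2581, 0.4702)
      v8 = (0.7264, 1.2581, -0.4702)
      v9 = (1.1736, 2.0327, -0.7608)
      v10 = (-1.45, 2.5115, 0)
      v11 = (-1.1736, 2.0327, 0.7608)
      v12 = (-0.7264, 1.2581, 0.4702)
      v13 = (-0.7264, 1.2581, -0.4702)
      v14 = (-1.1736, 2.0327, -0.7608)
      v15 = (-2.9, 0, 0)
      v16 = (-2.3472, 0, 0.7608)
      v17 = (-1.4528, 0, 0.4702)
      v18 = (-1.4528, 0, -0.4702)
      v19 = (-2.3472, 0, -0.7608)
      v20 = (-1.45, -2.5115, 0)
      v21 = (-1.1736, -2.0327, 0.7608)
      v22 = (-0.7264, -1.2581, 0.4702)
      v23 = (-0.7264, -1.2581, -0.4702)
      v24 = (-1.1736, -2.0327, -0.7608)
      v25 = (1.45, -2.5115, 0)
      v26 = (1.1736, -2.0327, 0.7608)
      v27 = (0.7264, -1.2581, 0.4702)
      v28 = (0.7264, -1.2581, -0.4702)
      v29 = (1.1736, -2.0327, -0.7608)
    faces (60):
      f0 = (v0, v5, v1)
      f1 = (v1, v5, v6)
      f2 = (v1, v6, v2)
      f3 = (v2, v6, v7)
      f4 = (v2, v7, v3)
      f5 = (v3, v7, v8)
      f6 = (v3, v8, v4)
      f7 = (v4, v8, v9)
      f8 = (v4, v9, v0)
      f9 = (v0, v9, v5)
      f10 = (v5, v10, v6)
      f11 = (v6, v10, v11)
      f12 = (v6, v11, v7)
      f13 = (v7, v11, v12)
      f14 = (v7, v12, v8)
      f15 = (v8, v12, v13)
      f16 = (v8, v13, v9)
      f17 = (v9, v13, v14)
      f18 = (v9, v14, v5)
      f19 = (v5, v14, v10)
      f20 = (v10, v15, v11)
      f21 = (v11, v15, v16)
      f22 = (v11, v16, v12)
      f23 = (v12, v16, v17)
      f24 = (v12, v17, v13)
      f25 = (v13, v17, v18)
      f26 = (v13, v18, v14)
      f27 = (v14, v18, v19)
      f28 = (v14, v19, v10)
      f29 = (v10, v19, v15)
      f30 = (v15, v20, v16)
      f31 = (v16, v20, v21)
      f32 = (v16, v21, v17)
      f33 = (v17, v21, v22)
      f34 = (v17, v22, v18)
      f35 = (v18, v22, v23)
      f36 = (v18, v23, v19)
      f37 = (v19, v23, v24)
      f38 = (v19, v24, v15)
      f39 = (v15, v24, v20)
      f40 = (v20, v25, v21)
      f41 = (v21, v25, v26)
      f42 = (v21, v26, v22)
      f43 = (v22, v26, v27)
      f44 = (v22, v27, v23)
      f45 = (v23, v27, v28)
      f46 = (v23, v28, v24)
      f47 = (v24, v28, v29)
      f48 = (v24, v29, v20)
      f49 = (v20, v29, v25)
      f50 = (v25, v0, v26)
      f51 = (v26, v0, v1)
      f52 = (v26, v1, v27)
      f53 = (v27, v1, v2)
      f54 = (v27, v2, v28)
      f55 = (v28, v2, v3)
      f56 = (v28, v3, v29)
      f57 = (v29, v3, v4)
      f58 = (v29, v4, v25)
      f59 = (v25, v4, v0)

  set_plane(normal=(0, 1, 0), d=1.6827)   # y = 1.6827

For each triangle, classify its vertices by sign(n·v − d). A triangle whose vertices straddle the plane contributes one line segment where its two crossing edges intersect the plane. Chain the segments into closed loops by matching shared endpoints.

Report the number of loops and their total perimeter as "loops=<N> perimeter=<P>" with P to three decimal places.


loops=1 perimeter=9.348

Straddling triangles (18 of 60):
  (v0,v5,v1) [-+-] → (1.9285, 1.6827, 0)–(1.74608, 1.6827, 0.251066)  len=0.3103
  (v1,v5,v6) [-++] → (1.74608, 1.6827, 0.251066)–(1.37568, 1.6827, 0.7608)  len=0.6301
  (v1,v6,v2) [-+-] → (1.37568, 1.6827, 0.7608)–(1.22167, 1.6827, 0.710763)  len=0.1619
  (v2,v6,v7) [-+-] → (1.22167, 1.6827, 0.710763)–(0.971534, 1.6827, 0.629494)  len=0.2630
  (v4,v8,v9) [--+] → (0.971534, 1.6827, -0.629494)–(1.37568, 1.6827, -0.7608)  len=0.4249
  (v4,v9,v0) [-+-] → (1.37568, 1.6827, -0.7608)–(1.47086, 1.6827, -0.629802)  len=0.1619
  (v0,v9,v5) [-++] → (1.47086, 1.6827, -0.629802)–(1.9285, 1.6827, 0)  len=0.7785
  (v6,v11,v7) [++-] → (-0.315092, 1.6827, 0.629494)–(0.971534, 1.6827, 0.629494)  len=1.2866
  (v7,v11,v12) [-+-] → (-0.315092, 1.6827, 0.629494)–(-0.971534, 1.6827, 0.629494)  len=0.6564
  (v8,v13,v9) [--+] → (0.315092, 1.6827, -0.629494)–(0.971534, 1.6827, -0.629494)  len=0.6564
  (v9,v13,v14) [+-+] → (0.315092, 1.6827, -0.629494)–(-0.971534, 1.6827, -0.629494)  len=1.2866
  (v10,v15,v11) [+-+] → (-1.9285, 1.6827, 0)–(-1.47086, 1.6827, 0.629802)  len=0.7785
  (v11,v15,v16) [+--] → (-1.47086, 1.6827, 0.629802)–(-1.37568, 1.6827, 0.7608)  len=0.1619
  (v11,v16,v12) [+--] → (-1.37568, 1.6827, 0.7608)–(-0.971534, 1.6827, 0.629494)  len=0.4249
  (v13,v18,v14) [--+] → (-1.22167, 1.6827, -0.710763)–(-0.971534, 1.6827, -0.629494)  len=0.2630
  (v14,v18,v19) [+--] → (-1.22167, 1.6827, -0.710763)–(-1.37568, 1.6827, -0.7608)  len=0.1619
  (v14,v19,v10) [+-+] → (-1.37568, 1.6827, -0.7608)–(-1.74608, 1.6827, -0.251066)  len=0.6301
  (v10,v19,v15) [+--] → (-1.74608, 1.6827, -0.251066)–(-1.9285, 1.6827, 0)  len=0.3103

Chained into 1 loop(s):
  loop 1: 18 segments, perimeter = 9.3477
Total perimeter = 9.348


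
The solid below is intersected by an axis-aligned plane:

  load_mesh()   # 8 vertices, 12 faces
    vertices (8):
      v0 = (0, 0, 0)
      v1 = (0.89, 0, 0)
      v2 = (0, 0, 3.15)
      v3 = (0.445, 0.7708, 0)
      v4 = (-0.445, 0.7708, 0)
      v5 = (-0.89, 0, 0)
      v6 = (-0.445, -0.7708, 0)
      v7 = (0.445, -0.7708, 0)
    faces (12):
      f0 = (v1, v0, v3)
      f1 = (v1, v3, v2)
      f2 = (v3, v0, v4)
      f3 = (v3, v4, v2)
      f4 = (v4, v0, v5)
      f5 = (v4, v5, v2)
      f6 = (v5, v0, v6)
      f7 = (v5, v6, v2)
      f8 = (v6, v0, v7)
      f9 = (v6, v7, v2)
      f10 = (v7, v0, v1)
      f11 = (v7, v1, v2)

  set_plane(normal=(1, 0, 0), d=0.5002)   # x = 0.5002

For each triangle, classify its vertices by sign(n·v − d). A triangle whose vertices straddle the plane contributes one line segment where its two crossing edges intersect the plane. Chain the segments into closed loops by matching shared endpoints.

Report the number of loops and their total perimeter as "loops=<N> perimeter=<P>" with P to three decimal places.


Straddling triangles (4 of 12):
  (v1,v0,v3) [+--] → (0.5002, 0, 0)–(0.5002, 0.675186, 0)  len=0.6752
  (v1,v3,v2) [+--] → (0.5002, 0.675186, 0)–(0.5002, 0, 1.37963)  len=1.5360
  (v7,v0,v1) [--+] → (0.5002, 0, 0)–(0.5002, -0.675186, 0)  len=0.6752
  (v7,v1,v2) [-+-] → (0.5002, -0.675186, 0)–(0.5002, 0, 1.37963)  len=1.5360

Chained into 1 loop(s):
  loop 1: 4 segments, perimeter = 4.4223
Total perimeter = 4.422

loops=1 perimeter=4.422


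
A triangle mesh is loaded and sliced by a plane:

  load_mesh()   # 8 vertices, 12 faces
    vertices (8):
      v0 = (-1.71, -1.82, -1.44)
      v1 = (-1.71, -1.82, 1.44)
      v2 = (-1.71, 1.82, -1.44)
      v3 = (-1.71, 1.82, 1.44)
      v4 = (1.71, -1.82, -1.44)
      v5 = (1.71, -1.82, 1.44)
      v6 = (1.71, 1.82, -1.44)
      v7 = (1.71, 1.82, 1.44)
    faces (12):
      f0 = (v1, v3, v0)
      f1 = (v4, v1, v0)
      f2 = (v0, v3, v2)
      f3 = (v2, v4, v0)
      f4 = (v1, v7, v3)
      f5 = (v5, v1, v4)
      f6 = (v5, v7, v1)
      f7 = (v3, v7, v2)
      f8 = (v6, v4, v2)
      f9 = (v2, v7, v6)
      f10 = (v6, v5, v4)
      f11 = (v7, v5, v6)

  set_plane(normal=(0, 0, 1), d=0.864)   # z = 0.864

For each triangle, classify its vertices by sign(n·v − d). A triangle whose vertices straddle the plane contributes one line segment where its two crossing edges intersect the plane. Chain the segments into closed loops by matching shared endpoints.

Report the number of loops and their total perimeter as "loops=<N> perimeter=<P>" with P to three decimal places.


Straddling triangles (8 of 12):
  (v1,v3,v0) [++-] → (-1.71, 1.092, 0.864)–(-1.71, -1.82, 0.864)  len=2.9120
  (v4,v1,v0) [-+-] → (-1.026, -1.82, 0.864)–(-1.71, -1.82, 0.864)  len=0.6840
  (v0,v3,v2) [-+-] → (-1.71, 1.092, 0.864)–(-1.71, 1.82, 0.864)  len=0.7280
  (v5,v1,v4) [++-] → (-1.026, -1.82, 0.864)–(1.71, -1.82, 0.864)  len=2.7360
  (v3,v7,v2) [++-] → (1.026, 1.82, 0.864)–(-1.71, 1.82, 0.864)  len=2.7360
  (v2,v7,v6) [-+-] → (1.026, 1.82, 0.864)–(1.71, 1.82, 0.864)  len=0.6840
  (v6,v5,v4) [-+-] → (1.71, -1.092, 0.864)–(1.71, -1.82, 0.864)  len=0.7280
  (v7,v5,v6) [++-] → (1.71, -1.092, 0.864)–(1.71, 1.82, 0.864)  len=2.9120

Chained into 1 loop(s):
  loop 1: 8 segments, perimeter = 14.1200
Total perimeter = 14.120

loops=1 perimeter=14.120


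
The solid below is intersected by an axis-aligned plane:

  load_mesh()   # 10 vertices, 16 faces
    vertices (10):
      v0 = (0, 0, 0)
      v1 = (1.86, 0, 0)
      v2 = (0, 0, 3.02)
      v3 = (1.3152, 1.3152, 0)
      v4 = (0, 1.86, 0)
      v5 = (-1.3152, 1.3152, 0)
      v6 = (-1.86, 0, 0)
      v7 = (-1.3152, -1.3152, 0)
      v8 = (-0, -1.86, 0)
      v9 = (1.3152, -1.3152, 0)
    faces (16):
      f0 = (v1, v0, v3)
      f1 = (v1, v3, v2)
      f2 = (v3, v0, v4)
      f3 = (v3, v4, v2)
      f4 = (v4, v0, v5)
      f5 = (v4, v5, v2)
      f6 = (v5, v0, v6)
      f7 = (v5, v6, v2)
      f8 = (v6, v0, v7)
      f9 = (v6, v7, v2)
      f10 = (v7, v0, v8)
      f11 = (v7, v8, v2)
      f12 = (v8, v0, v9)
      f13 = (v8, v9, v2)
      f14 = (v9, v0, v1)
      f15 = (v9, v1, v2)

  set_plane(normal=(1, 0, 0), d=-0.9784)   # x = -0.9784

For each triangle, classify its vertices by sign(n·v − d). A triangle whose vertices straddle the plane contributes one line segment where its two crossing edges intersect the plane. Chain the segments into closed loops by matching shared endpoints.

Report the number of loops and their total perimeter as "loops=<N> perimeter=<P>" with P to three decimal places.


Straddling triangles (8 of 16):
  (v4,v0,v5) [++-] → (-0.9784, 0.9784, 0)–(-0.9784, 1.45471, 0)  len=0.4763
  (v4,v5,v2) [+-+] → (-0.9784, 1.45471, 0)–(-0.9784, 0.9784, 0.77337)  len=0.9083
  (v5,v0,v6) [-+-] → (-0.9784, 0.9784, 0)–(-0.9784, 0, 0)  len=0.9784
  (v5,v6,v2) [--+] → (-0.9784, 0, 1.43142)–(-0.9784, 0.9784, 0.77337)  len=1.1791
  (v6,v0,v7) [-+-] → (-0.9784, 0, 0)–(-0.9784, -0.9784, 0)  len=0.9784
  (v6,v7,v2) [--+] → (-0.9784, -0.9784, 0.77337)–(-0.9784, 0, 1.43142)  len=1.1791
  (v7,v0,v8) [-++] → (-0.9784, -0.9784, 0)–(-0.9784, -1.45471, 0)  len=0.4763
  (v7,v8,v2) [-++] → (-0.9784, -1.45471, 0)–(-0.9784, -0.9784, 0.77337)  len=0.9083

Chained into 1 loop(s):
  loop 1: 8 segments, perimeter = 7.0842
Total perimeter = 7.084

loops=1 perimeter=7.084


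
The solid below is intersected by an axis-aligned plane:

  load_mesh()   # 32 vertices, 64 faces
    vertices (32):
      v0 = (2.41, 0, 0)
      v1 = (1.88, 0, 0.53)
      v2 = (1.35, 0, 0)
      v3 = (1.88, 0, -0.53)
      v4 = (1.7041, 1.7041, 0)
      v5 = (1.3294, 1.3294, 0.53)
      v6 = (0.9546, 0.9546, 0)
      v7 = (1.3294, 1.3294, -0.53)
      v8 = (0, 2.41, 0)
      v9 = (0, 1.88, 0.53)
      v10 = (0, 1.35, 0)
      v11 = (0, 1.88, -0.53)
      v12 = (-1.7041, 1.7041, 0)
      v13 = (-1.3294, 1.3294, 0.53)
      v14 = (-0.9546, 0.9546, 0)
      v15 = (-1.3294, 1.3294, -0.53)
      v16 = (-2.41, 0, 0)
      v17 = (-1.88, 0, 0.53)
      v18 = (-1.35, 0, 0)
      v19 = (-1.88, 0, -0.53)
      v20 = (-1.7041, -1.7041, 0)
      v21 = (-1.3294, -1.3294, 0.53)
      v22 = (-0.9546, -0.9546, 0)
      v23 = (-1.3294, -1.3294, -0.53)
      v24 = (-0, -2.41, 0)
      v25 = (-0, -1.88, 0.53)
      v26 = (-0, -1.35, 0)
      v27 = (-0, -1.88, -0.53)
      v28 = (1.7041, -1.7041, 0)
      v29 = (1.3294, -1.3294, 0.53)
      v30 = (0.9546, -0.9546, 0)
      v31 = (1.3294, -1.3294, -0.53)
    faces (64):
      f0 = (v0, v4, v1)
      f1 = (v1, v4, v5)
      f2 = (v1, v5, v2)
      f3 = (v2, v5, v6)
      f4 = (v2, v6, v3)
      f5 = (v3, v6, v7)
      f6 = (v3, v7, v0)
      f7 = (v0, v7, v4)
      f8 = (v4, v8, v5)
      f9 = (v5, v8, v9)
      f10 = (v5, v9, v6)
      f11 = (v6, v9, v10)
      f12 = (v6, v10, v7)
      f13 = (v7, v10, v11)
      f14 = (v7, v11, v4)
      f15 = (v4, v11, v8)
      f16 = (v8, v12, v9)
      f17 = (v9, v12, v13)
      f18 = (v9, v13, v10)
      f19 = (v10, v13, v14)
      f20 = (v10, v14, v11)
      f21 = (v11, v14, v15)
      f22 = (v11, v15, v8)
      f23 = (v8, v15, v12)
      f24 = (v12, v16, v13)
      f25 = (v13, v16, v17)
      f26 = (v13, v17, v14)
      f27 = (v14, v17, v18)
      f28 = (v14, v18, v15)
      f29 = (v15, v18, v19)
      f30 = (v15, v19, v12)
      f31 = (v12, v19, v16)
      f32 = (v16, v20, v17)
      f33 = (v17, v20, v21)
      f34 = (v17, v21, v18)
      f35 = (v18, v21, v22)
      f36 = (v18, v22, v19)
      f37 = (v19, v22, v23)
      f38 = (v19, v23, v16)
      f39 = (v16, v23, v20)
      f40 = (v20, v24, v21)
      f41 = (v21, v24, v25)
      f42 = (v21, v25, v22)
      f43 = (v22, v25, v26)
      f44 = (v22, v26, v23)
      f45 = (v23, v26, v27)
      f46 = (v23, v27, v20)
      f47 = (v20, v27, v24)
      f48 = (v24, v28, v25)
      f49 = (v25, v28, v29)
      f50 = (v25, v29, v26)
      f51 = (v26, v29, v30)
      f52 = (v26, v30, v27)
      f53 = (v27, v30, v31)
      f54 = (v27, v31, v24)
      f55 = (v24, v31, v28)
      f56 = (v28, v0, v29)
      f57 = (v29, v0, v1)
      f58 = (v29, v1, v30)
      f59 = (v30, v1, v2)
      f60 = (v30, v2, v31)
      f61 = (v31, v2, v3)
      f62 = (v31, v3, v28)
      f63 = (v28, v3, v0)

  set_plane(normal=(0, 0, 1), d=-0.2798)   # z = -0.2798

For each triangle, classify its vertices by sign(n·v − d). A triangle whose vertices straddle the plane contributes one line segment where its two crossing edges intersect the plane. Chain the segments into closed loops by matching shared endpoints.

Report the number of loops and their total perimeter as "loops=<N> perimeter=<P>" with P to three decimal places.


loops=2 perimeter=23.022

Straddling triangles (32 of 64):
  (v2,v6,v3) [++-] → (1.44314, 0.450643, -0.2798)–(1.6298, 0, -0.2798)  len=0.4878
  (v3,v6,v7) [-+-] → (1.44314, 0.450643, -0.2798)–(1.15247, 1.15247, -0.2798)  len=0.7596
  (v3,v7,v0) [--+] → (1.83952, 0.701823, -0.2798)–(2.1302, 0, -0.2798)  len=0.7596
  (v0,v7,v4) [+-+] → (1.83952, 0.701823, -0.2798)–(1.50629, 1.50629, -0.2798)  len=0.8708
  (v6,v10,v7) [++-] → (0.701823, 1.33912, -0.2798)–(1.15247, 1.15247, -0.2798)  len=0.4878
  (v7,v10,v11) [-+-] → (0.701823, 1.33912, -0.2798)–(0, 1.6298, -0.2798)  len=0.7596
  (v7,v11,v4) [--+] → (0.804464, 1.79696, -0.2798)–(1.50629, 1.50629, -0.2798)  len=0.7596
  (v4,v11,v8) [+-+] → (0.804464, 1.79696, -0.2798)–(0, 2.1302, -0.2798)  len=0.8708
  (v10,v14,v11) [++-] → (-0.450643, 1.44314, -0.2798)–(0, 1.6298, -0.2798)  len=0.4878
  (v11,v14,v15) [-+-] → (-0.450643, 1.44314, -0.2798)–(-1.15247, 1.15247, -0.2798)  len=0.7596
  (v11,v15,v8) [--+] → (-0.701823, 1.83952, -0.2798)–(0, 2.1302, -0.2798)  len=0.7596
  (v8,v15,v12) [+-+] → (-0.701823, 1.83952, -0.2798)–(-1.50629, 1.50629, -0.2798)  len=0.8708
  (v14,v18,v15) [++-] → (-1.33912, 0.701823, -0.2798)–(-1.15247, 1.15247, -0.2798)  len=0.4878
  (v15,v18,v19) [-+-] → (-1.33912, 0.701823, -0.2798)–(-1.6298, 0, -0.2798)  len=0.7596
  (v15,v19,v12) [--+] → (-1.79696, 0.804464, -0.2798)–(-1.50629, 1.50629, -0.2798)  len=0.7596
  (v12,v19,v16) [+-+] → (-1.79696, 0.804464, -0.2798)–(-2.1302, 0, -0.2798)  len=0.8708
  (v18,v22,v19) [++-] → (-1.44314, -0.450643, -0.2798)–(-1.6298, 0, -0.2798)  len=0.4878
  (v19,v22,v23) [-+-] → (-1.44314, -0.450643, -0.2798)–(-1.15247, -1.15247, -0.2798)  len=0.7596
  (v19,v23,v16) [--+] → (-1.83952, -0.701823, -0.2798)–(-2.1302, 0, -0.2798)  len=0.7596
  (v16,v23,v20) [+-+] → (-1.83952, -0.701823, -0.2798)–(-1.50629, -1.50629, -0.2798)  len=0.8708
  (v22,v26,v23) [++-] → (-0.701823, -1.33912, -0.2798)–(-1.15247, -1.15247, -0.2798)  len=0.4878
  (v23,v26,v27) [-+-] → (-0.701823, -1.33912, -0.2798)–(0, -1.6298, -0.2798)  len=0.7596
  (v23,v27,v20) [--+] → (-0.804464, -1.79696, -0.2798)–(-1.50629, -1.50629, -0.2798)  len=0.7596
  (v20,v27,v24) [+-+] → (-0.804464, -1.79696, -0.2798)–(0, -2.1302, -0.2798)  len=0.8708
  (v26,v30,v27) [++-] → (0.450643, -1.44314, -0.2798)–(0, -1.6298, -0.2798)  len=0.4878
  (v27,v30,v31) [-+-] → (0.450643, -1.44314, -0.2798)–(1.15247, -1.15247, -0.2798)  len=0.7596
  (v27,v31,v24) [--+] → (0.701823, -1.83952, -0.2798)–(0, -2.1302, -0.2798)  len=0.7596
  (v24,v31,v28) [+-+] → (0.701823, -1.83952, -0.2798)–(1.50629, -1.50629, -0.2798)  len=0.8708
  (v30,v2,v31) [++-] → (1.33912, -0.701823, -0.2798)–(1.15247, -1.15247, -0.2798)  len=0.4878
  (v31,v2,v3) [-+-] → (1.33912, -0.701823, -0.2798)–(1.6298, 0, -0.2798)  len=0.7596
  (v31,v3,v28) [--+] → (1.79696, -0.804464, -0.2798)–(1.50629, -1.50629, -0.2798)  len=0.7596
  (v28,v3,v0) [+-+] → (1.79696, -0.804464, -0.2798)–(2.1302, 0, -0.2798)  len=0.8708

Chained into 2 loop(s):
  loop 1: 16 segments, perimeter = 9.9793
  loop 2: 16 segments, perimeter = 13.0431
Total perimeter = 23.022


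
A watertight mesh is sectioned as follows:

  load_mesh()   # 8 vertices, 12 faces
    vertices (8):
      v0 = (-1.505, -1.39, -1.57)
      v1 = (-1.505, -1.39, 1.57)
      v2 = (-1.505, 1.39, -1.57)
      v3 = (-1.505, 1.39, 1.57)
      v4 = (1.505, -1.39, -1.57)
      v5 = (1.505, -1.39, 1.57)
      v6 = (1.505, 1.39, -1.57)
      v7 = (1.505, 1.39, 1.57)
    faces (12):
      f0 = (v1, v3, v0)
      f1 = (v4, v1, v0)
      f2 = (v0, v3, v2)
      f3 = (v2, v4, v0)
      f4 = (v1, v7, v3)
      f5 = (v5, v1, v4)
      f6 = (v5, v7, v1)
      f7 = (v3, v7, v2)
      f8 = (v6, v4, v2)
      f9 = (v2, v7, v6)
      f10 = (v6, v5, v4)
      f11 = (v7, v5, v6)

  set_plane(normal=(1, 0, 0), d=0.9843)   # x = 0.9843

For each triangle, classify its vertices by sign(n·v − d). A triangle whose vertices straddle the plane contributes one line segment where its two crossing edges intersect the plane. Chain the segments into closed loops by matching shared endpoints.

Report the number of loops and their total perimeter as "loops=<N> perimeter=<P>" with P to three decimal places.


loops=1 perimeter=11.840

Straddling triangles (8 of 12):
  (v4,v1,v0) [+--] → (0.9843, -1.39, -1.02681)–(0.9843, -1.39, -1.57)  len=0.5432
  (v2,v4,v0) [-+-] → (0.9843, -0.909088, -1.57)–(0.9843, -1.39, -1.57)  len=0.4809
  (v1,v7,v3) [-+-] → (0.9843, 0.909088, 1.57)–(0.9843, 1.39, 1.57)  len=0.4809
  (v5,v1,v4) [+-+] → (0.9843, -1.39, 1.57)–(0.9843, -1.39, -1.02681)  len=2.5968
  (v5,v7,v1) [++-] → (0.9843, 0.909088, 1.57)–(0.9843, -1.39, 1.57)  len=2.2991
  (v3,v7,v2) [-+-] → (0.9843, 1.39, 1.57)–(0.9843, 1.39, 1.02681)  len=0.5432
  (v6,v4,v2) [++-] → (0.9843, -0.909088, -1.57)–(0.9843, 1.39, -1.57)  len=2.2991
  (v2,v7,v6) [-++] → (0.9843, 1.39, 1.02681)–(0.9843, 1.39, -1.57)  len=2.5968

Chained into 1 loop(s):
  loop 1: 8 segments, perimeter = 11.8400
Total perimeter = 11.840


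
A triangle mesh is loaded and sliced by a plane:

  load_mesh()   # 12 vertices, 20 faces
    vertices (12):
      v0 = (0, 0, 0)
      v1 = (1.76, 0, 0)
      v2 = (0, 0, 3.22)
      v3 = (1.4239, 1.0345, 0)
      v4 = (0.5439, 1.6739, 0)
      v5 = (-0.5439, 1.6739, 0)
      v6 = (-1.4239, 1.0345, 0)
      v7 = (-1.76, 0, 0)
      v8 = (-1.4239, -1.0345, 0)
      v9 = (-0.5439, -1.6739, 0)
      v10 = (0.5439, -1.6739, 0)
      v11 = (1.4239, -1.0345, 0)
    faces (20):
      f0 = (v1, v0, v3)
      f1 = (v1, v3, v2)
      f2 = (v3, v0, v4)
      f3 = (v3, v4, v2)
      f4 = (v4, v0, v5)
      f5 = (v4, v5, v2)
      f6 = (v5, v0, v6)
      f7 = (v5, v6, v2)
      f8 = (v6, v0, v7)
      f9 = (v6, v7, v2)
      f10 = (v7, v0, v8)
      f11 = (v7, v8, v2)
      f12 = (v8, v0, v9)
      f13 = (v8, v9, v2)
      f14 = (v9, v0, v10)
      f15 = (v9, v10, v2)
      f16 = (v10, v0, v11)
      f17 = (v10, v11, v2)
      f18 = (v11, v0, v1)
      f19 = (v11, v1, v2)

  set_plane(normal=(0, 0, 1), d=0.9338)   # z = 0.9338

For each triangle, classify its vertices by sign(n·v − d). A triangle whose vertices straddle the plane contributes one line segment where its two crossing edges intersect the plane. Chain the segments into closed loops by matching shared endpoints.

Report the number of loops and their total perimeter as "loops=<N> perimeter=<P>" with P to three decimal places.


Straddling triangles (10 of 20):
  (v1,v3,v2) [--+] → (1.01097, 0.734495, 0.9338)–(1.2496, 0, 0.9338)  len=0.7723
  (v3,v4,v2) [--+] → (0.386169, 1.18847, 0.9338)–(1.01097, 0.734495, 0.9338)  len=0.7723
  (v4,v5,v2) [--+] → (-0.386169, 1.18847, 0.9338)–(0.386169, 1.18847, 0.9338)  len=0.7723
  (v5,v6,v2) [--+] → (-1.01097, 0.734495, 0.9338)–(-0.386169, 1.18847, 0.9338)  len=0.7723
  (v6,v7,v2) [--+] → (-1.2496, 0, 0.9338)–(-1.01097, 0.734495, 0.9338)  len=0.7723
  (v7,v8,v2) [--+] → (-1.01097, -0.734495, 0.9338)–(-1.2496, 0, 0.9338)  len=0.7723
  (v8,v9,v2) [--+] → (-0.386169, -1.18847, 0.9338)–(-1.01097, -0.734495, 0.9338)  len=0.7723
  (v9,v10,v2) [--+] → (0.386169, -1.18847, 0.9338)–(-0.386169, -1.18847, 0.9338)  len=0.7723
  (v10,v11,v2) [--+] → (1.01097, -0.734495, 0.9338)–(0.386169, -1.18847, 0.9338)  len=0.7723
  (v11,v1,v2) [--+] → (1.2496, 0, 0.9338)–(1.01097, -0.734495, 0.9338)  len=0.7723

Chained into 1 loop(s):
  loop 1: 10 segments, perimeter = 7.7231
Total perimeter = 7.723

loops=1 perimeter=7.723


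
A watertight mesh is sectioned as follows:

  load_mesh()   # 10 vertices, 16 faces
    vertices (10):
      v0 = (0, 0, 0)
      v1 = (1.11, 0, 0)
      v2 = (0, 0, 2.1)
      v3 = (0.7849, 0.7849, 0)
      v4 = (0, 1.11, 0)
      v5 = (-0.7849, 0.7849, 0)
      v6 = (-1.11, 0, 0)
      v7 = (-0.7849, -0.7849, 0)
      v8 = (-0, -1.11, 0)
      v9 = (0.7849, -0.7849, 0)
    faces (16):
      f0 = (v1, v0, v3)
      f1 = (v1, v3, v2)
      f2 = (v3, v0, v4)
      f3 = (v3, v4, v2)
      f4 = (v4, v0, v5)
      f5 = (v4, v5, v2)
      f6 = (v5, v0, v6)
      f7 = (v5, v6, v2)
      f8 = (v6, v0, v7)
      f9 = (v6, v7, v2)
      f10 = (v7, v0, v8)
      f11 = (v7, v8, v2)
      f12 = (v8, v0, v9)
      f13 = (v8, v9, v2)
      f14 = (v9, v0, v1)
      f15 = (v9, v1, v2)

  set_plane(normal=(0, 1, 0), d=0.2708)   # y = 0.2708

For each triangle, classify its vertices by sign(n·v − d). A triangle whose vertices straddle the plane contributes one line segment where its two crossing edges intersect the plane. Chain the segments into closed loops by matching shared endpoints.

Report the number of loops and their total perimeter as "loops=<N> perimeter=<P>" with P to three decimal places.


loops=1 perimeter=5.795

Straddling triangles (8 of 16):
  (v1,v0,v3) [--+] → (0.2708, 0.2708, 0)–(0.997837, 0.2708, 0)  len=0.7270
  (v1,v3,v2) [-+-] → (0.997837, 0.2708, 0)–(0.2708, 0.2708, 1.37547)  len=1.5558
  (v3,v0,v4) [+-+] → (0.2708, 0.2708, 0)–(0, 0.2708, 0)  len=0.2708
  (v3,v4,v2) [++-] → (0, 0.2708, 1.58768)–(0.2708, 0.2708, 1.37547)  len=0.3440
  (v4,v0,v5) [+-+] → (0, 0.2708, 0)–(-0.2708, 0.2708, 0)  len=0.2708
  (v4,v5,v2) [++-] → (-0.2708, 0.2708, 1.37547)–(0, 0.2708, 1.58768)  len=0.3440
  (v5,v0,v6) [+--] → (-0.2708, 0.2708, 0)–(-0.997837, 0.2708, 0)  len=0.7270
  (v5,v6,v2) [+--] → (-0.997837, 0.2708, 0)–(-0.2708, 0.2708, 1.37547)  len=1.5558

Chained into 1 loop(s):
  loop 1: 8 segments, perimeter = 5.7953
Total perimeter = 5.795
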